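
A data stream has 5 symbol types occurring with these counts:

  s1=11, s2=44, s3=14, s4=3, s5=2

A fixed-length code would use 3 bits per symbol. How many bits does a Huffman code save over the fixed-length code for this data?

Fixed-length: 3 bits × 74 symbols = 222 bits.
Huffman merges:
combine s5(2), s4(3) → 5
combine 5, s1(11) → 16
combine s3(14), 16 → 30
combine 30, s2(44) → 74
Huffman total = 5 + 16 + 30 + 74 = 125 bits.
Saving = 222 − 125 = 97 bits.

97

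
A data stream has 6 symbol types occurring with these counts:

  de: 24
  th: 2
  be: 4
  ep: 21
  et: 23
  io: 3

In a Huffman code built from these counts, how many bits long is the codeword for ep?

2

Huffman merges, smallest pair first:
merge th(2) and io(3): 5
merge be(4) and 5: 9
merge 9 and ep(21): 30
merge et(23) and de(24): 47
merge 30 and 47: 77
ep sits 2 levels below the root, so its codeword is 2 bits.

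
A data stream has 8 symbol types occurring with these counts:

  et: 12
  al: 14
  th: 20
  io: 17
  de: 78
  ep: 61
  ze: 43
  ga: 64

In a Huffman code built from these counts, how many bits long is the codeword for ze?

3

Repeatedly merge the two smallest:
combine et(12), al(14) → 26
combine io(17), th(20) → 37
combine 26, 37 → 63
combine ze(43), ep(61) → 104
combine 63, ga(64) → 127
combine de(78), 104 → 182
combine 127, 182 → 309
The subtree containing ze is merged 3 times, so code length = 3.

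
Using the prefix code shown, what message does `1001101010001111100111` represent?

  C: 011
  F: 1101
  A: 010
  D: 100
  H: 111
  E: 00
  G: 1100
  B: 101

DFAEHGH

Read left to right; each codeword is recognised as soon as it completes (prefix code):
  100→D | 1101→F | 010→A | 00→E | 111→H | 1100→G | 111→H
Decoded message: DFAEHGH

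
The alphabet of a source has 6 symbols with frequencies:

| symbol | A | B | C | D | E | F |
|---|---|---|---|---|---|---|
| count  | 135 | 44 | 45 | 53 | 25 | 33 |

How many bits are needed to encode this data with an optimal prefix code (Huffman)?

793

Greedily combine the two least-frequent nodes:
combine E(25), F(33) → 58
combine B(44), C(45) → 89
combine D(53), 58 → 111
combine 89, 111 → 200
combine A(135), 200 → 335
Total encoded bits = sum of merged weights = 58 + 89 + 111 + 200 + 335 = 793.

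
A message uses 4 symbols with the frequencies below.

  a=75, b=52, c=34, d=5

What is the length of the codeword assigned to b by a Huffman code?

2

Huffman merges, smallest pair first:
d(5) + c(34) → 39
39 + b(52) → 91
a(75) + 91 → 166
b sits 2 levels below the root, so its codeword is 2 bits.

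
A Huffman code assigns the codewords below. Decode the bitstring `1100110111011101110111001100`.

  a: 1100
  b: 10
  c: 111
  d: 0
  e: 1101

Read left to right; each codeword is recognised as soon as it completes (prefix code):
  1100→a | 1101→e | 1101→e | 1101→e | 1101→e | 1100→a | 1100→a
Decoded message: aeeeeaa

aeeeeaa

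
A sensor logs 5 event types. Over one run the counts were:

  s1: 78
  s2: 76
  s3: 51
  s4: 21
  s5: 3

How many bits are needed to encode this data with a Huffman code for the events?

Greedily combine the two least-frequent nodes:
combine s5(3), s4(21) → 24
combine 24, s3(51) → 75
combine 75, s2(76) → 151
combine s1(78), 151 → 229
Each symbol's bit-cost is frequency × depth; summing gives 479 bits (equivalently 24 + 75 + 151 + 229).

479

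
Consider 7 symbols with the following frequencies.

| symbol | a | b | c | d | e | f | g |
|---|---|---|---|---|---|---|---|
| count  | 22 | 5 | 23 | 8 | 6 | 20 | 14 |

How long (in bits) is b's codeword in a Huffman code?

Huffman merges, smallest pair first:
combine b(5), e(6) → 11
combine d(8), 11 → 19
combine g(14), 19 → 33
combine f(20), a(22) → 42
combine c(23), 33 → 56
combine 42, 56 → 98
b sits 5 levels below the root, so its codeword is 5 bits.

5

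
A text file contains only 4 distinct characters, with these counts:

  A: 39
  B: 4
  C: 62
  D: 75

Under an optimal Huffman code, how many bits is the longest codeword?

3

Merge the two lowest-weight nodes at each step:
B(4) + A(39) → 43
43 + C(62) → 105
D(75) + 105 → 180
Maximum depth reached is 3.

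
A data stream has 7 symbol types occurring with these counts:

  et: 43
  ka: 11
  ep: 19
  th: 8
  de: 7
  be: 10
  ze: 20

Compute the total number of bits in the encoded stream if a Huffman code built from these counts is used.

Merge the two smallest weights repeatedly:
merge de(7) and th(8): 15
merge be(10) and ka(11): 21
merge 15 and ep(19): 34
merge ze(20) and 21: 41
merge 34 and 41: 75
merge et(43) and 75: 118
Each symbol's bit-cost is frequency × depth; summing gives 304 bits (equivalently 15 + 21 + 34 + 41 + 75 + 118).

304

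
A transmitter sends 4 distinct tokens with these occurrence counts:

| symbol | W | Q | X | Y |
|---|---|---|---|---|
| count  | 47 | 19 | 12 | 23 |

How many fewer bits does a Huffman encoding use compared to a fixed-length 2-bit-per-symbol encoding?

16

Fixed-length: 2 bits × 101 symbols = 202 bits.
Huffman merges:
merge X(12) and Q(19): 31
merge Y(23) and 31: 54
merge W(47) and 54: 101
Huffman total = 31 + 54 + 101 = 186 bits.
Saving = 202 − 186 = 16 bits.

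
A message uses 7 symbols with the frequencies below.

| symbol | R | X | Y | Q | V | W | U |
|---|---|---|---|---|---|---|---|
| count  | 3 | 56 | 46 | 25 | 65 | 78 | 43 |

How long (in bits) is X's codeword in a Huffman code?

3

Repeatedly merge the two smallest:
combine R(3), Q(25) → 28
combine 28, U(43) → 71
combine Y(46), X(56) → 102
combine V(65), 71 → 136
combine W(78), 102 → 180
combine 136, 180 → 316
X sits 3 levels below the root, so its codeword is 3 bits.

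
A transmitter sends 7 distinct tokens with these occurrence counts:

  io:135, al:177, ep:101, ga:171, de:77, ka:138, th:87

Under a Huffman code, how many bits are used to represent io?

Repeatedly merge the two smallest:
combine de(77), th(87) → 164
combine ep(101), io(135) → 236
combine ka(138), 164 → 302
combine ga(171), al(177) → 348
combine 236, 302 → 538
combine 348, 538 → 886
io sits 3 levels below the root, so its codeword is 3 bits.

3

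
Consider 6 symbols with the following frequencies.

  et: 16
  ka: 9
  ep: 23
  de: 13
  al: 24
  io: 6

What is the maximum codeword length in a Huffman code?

4

Merge the two lowest-weight nodes at each step:
merge io(6) and ka(9): 15
merge de(13) and 15: 28
merge et(16) and ep(23): 39
merge al(24) and 28: 52
merge 39 and 52: 91
The first pair merged (io, ka) ends up deepest, at depth 4.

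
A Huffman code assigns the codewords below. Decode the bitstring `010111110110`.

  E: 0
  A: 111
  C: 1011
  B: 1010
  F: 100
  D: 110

ECAED

Read left to right; each codeword is recognised as soon as it completes (prefix code):
  0→E | 1011→C | 111→A | 0→E | 110→D
Decoded message: ECAED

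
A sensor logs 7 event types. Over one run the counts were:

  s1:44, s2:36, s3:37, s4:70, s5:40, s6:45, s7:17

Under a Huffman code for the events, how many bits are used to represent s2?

3

Huffman merges, smallest pair first:
merge s7(17) and s2(36): 53
merge s3(37) and s5(40): 77
merge s1(44) and s6(45): 89
merge 53 and s4(70): 123
merge 77 and 89: 166
merge 123 and 166: 289
s2 sits 3 levels below the root, so its codeword is 3 bits.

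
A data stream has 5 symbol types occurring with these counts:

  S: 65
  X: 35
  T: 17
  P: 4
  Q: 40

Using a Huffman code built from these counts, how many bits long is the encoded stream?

334

Merge the two smallest weights repeatedly:
combine P(4), T(17) → 21
combine 21, X(35) → 56
combine Q(40), 56 → 96
combine S(65), 96 → 161
The encoded length is the sum of every internal node's weight: 21 + 56 + 96 + 161 = 334 bits.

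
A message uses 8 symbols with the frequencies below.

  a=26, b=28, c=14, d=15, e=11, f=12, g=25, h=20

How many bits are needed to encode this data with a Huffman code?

Build the Huffman tree bottom-up:
e(11) + f(12) → 23
c(14) + d(15) → 29
h(20) + 23 → 43
g(25) + a(26) → 51
b(28) + 29 → 57
43 + 51 → 94
57 + 94 → 151
The encoded length is the sum of every internal node's weight: 23 + 29 + 43 + 51 + 57 + 94 + 151 = 448 bits.

448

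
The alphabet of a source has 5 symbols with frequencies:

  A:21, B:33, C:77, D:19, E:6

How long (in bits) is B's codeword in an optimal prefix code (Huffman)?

Repeatedly merge the two smallest:
E(6) + D(19) → 25
A(21) + 25 → 46
B(33) + 46 → 79
C(77) + 79 → 156
B's leaf is at depth 2, giving a 2-bit codeword.

2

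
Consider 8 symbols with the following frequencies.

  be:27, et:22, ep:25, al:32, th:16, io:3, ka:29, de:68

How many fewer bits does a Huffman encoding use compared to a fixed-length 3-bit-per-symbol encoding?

49

Fixed-length: 3 bits × 222 symbols = 666 bits.
Huffman merges:
merge io(3) and th(16): 19
merge 19 and et(22): 41
merge ep(25) and be(27): 52
merge ka(29) and al(32): 61
merge 41 and 52: 93
merge 61 and de(68): 129
merge 93 and 129: 222
Huffman total = 19 + 41 + 52 + 61 + 93 + 129 + 222 = 617 bits.
Saving = 666 − 617 = 49 bits.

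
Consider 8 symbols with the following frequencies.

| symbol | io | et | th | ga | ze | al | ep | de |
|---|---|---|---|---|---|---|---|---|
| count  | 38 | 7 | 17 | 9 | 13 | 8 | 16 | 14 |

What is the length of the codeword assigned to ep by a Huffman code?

Repeatedly merge the two smallest:
combine et(7), al(8) → 15
combine ga(9), ze(13) → 22
combine de(14), 15 → 29
combine ep(16), th(17) → 33
combine 22, 29 → 51
combine 33, io(38) → 71
combine 51, 71 → 122
ep's leaf is at depth 3, giving a 3-bit codeword.

3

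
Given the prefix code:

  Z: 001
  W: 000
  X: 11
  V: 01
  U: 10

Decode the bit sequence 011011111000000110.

Read left to right; each codeword is recognised as soon as it completes (prefix code):
  01→V | 10→U | 11→X | 11→X | 10→U | 000→W | 001→Z | 10→U
Decoded message: VUXXUWZU

VUXXUWZU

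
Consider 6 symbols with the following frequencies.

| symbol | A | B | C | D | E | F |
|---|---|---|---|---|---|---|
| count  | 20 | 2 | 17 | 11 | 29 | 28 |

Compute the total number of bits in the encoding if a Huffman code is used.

Greedily combine the two least-frequent nodes:
merge B(2) and D(11): 13
merge 13 and C(17): 30
merge A(20) and F(28): 48
merge E(29) and 30: 59
merge 48 and 59: 107
Each symbol's bit-cost is frequency × depth; summing gives 257 bits (equivalently 13 + 30 + 48 + 59 + 107).

257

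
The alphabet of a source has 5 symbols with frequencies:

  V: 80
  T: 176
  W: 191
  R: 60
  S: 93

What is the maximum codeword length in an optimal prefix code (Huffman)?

Merge the two lowest-weight nodes at each step:
combine R(60), V(80) → 140
combine S(93), 140 → 233
combine T(176), W(191) → 367
combine 233, 367 → 600
Maximum depth reached is 3.

3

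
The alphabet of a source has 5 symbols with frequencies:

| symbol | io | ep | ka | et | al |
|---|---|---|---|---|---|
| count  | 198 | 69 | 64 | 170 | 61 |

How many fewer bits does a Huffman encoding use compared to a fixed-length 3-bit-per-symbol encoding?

441

Fixed-length: 3 bits × 562 symbols = 1686 bits.
Huffman merges:
al(61) + ka(64) → 125
ep(69) + 125 → 194
et(170) + 194 → 364
io(198) + 364 → 562
Huffman total = 125 + 194 + 364 + 562 = 1245 bits.
Saving = 1686 − 1245 = 441 bits.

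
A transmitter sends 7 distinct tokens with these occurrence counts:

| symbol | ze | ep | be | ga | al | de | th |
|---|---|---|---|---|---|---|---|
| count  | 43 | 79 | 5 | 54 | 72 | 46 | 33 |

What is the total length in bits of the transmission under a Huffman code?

Merge the two smallest weights repeatedly:
merge be(5) and th(33): 38
merge 38 and ze(43): 81
merge de(46) and ga(54): 100
merge al(72) and ep(79): 151
merge 81 and 100: 181
merge 151 and 181: 332
Each symbol's bit-cost is frequency × depth; summing gives 883 bits (equivalently 38 + 81 + 100 + 151 + 181 + 332).

883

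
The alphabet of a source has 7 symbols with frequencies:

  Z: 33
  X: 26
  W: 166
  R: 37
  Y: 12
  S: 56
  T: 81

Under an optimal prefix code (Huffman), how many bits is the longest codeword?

4

Merge the two lowest-weight nodes at each step:
merge Y(12) and X(26): 38
merge Z(33) and R(37): 70
merge 38 and S(56): 94
merge 70 and T(81): 151
merge 94 and 151: 245
merge W(166) and 245: 411
The rarest symbols sit at the bottom; the longest codeword is 4 bits.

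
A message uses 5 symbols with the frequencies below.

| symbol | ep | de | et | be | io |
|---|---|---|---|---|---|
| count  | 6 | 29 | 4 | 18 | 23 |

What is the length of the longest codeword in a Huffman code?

4

Merge the two lowest-weight nodes at each step:
et(4) + ep(6) → 10
10 + be(18) → 28
io(23) + 28 → 51
de(29) + 51 → 80
The rarest symbols sit at the bottom; the longest codeword is 4 bits.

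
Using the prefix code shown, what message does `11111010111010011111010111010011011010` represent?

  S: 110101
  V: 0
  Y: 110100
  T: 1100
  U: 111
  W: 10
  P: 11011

USYUSYPVW

Read left to right; each codeword is recognised as soon as it completes (prefix code):
  111→U | 110101→S | 110100→Y | 111→U | 110101→S | 110100→Y | 11011→P | 0→V | 10→W
Decoded message: USYUSYPVW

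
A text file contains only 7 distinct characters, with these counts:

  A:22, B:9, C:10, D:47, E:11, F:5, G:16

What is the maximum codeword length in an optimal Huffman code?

Merge the two lowest-weight nodes at each step:
merge F(5) and B(9): 14
merge C(10) and E(11): 21
merge 14 and G(16): 30
merge 21 and A(22): 43
merge 30 and 43: 73
merge D(47) and 73: 120
Maximum depth reached is 4.

4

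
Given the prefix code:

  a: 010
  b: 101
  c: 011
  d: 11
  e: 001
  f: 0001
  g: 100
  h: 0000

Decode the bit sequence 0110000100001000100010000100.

Read left to right; each codeword is recognised as soon as it completes (prefix code):
  011→c | 0000→h | 100→g | 001→e | 0001→f | 0001→f | 0000→h | 100→g
Decoded message: chgeffhg

chgeffhg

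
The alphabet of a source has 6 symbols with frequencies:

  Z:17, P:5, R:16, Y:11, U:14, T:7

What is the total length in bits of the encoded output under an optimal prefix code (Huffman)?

Build the Huffman tree bottom-up:
P(5) + T(7) → 12
Y(11) + 12 → 23
U(14) + R(16) → 30
Z(17) + 23 → 40
30 + 40 → 70
Total encoded bits = sum of merged weights = 12 + 23 + 30 + 40 + 70 = 175.

175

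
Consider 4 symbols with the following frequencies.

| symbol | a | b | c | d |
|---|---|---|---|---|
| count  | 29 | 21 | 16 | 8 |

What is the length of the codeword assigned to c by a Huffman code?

3

Repeatedly merge the two smallest:
merge d(8) and c(16): 24
merge b(21) and 24: 45
merge a(29) and 45: 74
The subtree containing c is merged 3 times, so code length = 3.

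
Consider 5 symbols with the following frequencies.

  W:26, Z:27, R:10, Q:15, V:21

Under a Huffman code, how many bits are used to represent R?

Repeatedly merge the two smallest:
combine R(10), Q(15) → 25
combine V(21), 25 → 46
combine W(26), Z(27) → 53
combine 46, 53 → 99
R's leaf is at depth 3, giving a 3-bit codeword.

3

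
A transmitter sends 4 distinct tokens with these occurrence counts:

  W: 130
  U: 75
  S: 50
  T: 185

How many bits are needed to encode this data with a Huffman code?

Greedily combine the two least-frequent nodes:
merge S(50) and U(75): 125
merge 125 and W(130): 255
merge T(185) and 255: 440
The encoded length is the sum of every internal node's weight: 125 + 255 + 440 = 820 bits.

820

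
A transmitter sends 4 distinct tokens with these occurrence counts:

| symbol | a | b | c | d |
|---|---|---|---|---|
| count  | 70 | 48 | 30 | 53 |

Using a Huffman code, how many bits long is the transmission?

Greedily combine the two least-frequent nodes:
combine c(30), b(48) → 78
combine d(53), a(70) → 123
combine 78, 123 → 201
Total encoded bits = sum of merged weights = 78 + 123 + 201 = 402.

402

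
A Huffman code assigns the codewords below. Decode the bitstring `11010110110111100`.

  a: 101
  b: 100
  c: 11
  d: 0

cdaaacb

Read left to right; each codeword is recognised as soon as it completes (prefix code):
  11→c | 0→d | 101→a | 101→a | 101→a | 11→c | 100→b
Decoded message: cdaaacb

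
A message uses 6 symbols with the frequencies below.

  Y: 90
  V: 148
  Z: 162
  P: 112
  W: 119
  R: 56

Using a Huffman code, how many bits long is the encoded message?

Build the Huffman tree bottom-up:
R(56) + Y(90) → 146
P(112) + W(119) → 231
146 + V(148) → 294
Z(162) + 231 → 393
294 + 393 → 687
Each symbol's bit-cost is frequency × depth; summing gives 1751 bits (equivalently 146 + 231 + 294 + 393 + 687).

1751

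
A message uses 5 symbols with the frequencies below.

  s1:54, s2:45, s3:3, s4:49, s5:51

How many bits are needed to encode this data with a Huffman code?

Build the Huffman tree bottom-up:
merge s3(3) and s2(45): 48
merge 48 and s4(49): 97
merge s5(51) and s1(54): 105
merge 97 and 105: 202
Total encoded bits = sum of merged weights = 48 + 97 + 105 + 202 = 452.

452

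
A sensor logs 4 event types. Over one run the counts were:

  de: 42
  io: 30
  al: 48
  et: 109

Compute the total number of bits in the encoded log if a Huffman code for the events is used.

421

Merge the two smallest weights repeatedly:
io(30) + de(42) → 72
al(48) + 72 → 120
et(109) + 120 → 229
The encoded length is the sum of every internal node's weight: 72 + 120 + 229 = 421 bits.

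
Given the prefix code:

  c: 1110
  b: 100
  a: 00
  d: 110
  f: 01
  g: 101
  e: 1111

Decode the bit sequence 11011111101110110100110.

dedcdbd

Read left to right; each codeword is recognised as soon as it completes (prefix code):
  110→d | 1111→e | 110→d | 1110→c | 110→d | 100→b | 110→d
Decoded message: dedcdbd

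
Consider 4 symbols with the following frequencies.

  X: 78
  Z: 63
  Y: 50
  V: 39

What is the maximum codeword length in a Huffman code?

2

Merge the two lowest-weight nodes at each step:
V(39) + Y(50) → 89
Z(63) + X(78) → 141
89 + 141 → 230
The first pair merged (V, Y) ends up deepest, at depth 2.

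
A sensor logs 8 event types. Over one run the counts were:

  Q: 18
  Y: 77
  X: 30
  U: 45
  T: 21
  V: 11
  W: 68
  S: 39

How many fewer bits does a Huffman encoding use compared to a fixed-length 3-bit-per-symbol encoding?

Fixed-length: 3 bits × 309 symbols = 927 bits.
Huffman merges:
V(11) + Q(18) → 29
T(21) + 29 → 50
X(30) + S(39) → 69
U(45) + 50 → 95
W(68) + 69 → 137
Y(77) + 95 → 172
137 + 172 → 309
Huffman total = 29 + 50 + 69 + 95 + 137 + 172 + 309 = 861 bits.
Saving = 927 − 861 = 66 bits.

66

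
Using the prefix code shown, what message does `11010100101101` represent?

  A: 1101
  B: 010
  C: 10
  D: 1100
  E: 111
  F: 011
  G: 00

ABBA

Read left to right; each codeword is recognised as soon as it completes (prefix code):
  1101→A | 010→B | 010→B | 1101→A
Decoded message: ABBA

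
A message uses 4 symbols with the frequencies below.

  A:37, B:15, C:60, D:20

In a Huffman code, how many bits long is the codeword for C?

Repeatedly merge the two smallest:
merge B(15) and D(20): 35
merge 35 and A(37): 72
merge C(60) and 72: 132
C is merged only at the final step, so code length = 1.

1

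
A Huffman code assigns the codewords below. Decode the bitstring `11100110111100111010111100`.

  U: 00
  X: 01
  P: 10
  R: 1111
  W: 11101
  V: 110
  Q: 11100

Read left to right; each codeword is recognised as soon as it completes (prefix code):
  11100→Q | 110→V | 1111→R | 00→U | 11101→W | 01→X | 11100→Q
Decoded message: QVRUWXQ

QVRUWXQ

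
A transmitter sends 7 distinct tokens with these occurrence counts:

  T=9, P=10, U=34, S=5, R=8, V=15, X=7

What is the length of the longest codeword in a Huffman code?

Merge the two lowest-weight nodes at each step:
merge S(5) and X(7): 12
merge R(8) and T(9): 17
merge P(10) and 12: 22
merge V(15) and 17: 32
merge 22 and 32: 54
merge U(34) and 54: 88
The first pair merged (S, X) ends up deepest, at depth 4.

4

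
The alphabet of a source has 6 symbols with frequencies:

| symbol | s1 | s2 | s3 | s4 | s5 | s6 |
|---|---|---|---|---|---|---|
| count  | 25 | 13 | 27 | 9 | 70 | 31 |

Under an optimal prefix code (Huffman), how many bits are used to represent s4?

4

Build the tree from the bottom:
merge s4(9) and s2(13): 22
merge 22 and s1(25): 47
merge s3(27) and s6(31): 58
merge 47 and 58: 105
merge s5(70) and 105: 175
s4's leaf is at depth 4, giving a 4-bit codeword.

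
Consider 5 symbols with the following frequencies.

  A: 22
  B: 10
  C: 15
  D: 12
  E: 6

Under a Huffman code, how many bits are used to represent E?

3

Build the tree from the bottom:
combine E(6), B(10) → 16
combine D(12), C(15) → 27
combine 16, A(22) → 38
combine 27, 38 → 65
The subtree containing E is merged 3 times, so code length = 3.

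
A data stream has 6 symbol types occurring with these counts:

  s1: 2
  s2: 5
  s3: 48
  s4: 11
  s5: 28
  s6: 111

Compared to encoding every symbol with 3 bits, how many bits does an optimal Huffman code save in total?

Fixed-length: 3 bits × 205 symbols = 615 bits.
Huffman merges:
combine s1(2), s2(5) → 7
combine 7, s4(11) → 18
combine 18, s5(28) → 46
combine 46, s3(48) → 94
combine 94, s6(111) → 205
Huffman total = 7 + 18 + 46 + 94 + 205 = 370 bits.
Saving = 615 − 370 = 245 bits.

245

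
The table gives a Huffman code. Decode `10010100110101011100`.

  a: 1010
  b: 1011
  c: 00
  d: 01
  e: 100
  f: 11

Read left to right; each codeword is recognised as soon as it completes (prefix code):
  100→e | 1010→a | 01→d | 1010→a | 1011→b | 100→e
Decoded message: eadabe

eadabe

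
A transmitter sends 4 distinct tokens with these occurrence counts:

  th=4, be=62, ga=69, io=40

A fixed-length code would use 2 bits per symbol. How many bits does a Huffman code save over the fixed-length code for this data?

Fixed-length: 2 bits × 175 symbols = 350 bits.
Huffman merges:
th(4) + io(40) → 44
44 + be(62) → 106
ga(69) + 106 → 175
Huffman total = 44 + 106 + 175 = 325 bits.
Saving = 350 − 325 = 25 bits.

25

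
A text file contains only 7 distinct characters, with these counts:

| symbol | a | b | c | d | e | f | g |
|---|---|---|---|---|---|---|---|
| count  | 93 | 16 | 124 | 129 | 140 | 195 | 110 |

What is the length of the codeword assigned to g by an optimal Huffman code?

Build the tree from the bottom:
b(16) + a(93) → 109
109 + g(110) → 219
c(124) + d(129) → 253
e(140) + f(195) → 335
219 + 253 → 472
335 + 472 → 807
The subtree containing g is merged 3 times, so code length = 3.

3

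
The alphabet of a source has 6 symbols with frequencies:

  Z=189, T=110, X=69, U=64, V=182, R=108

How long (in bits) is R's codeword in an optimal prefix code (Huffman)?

Build the tree from the bottom:
combine U(64), X(69) → 133
combine R(108), T(110) → 218
combine 133, V(182) → 315
combine Z(189), 218 → 407
combine 315, 407 → 722
The subtree containing R is merged 3 times, so code length = 3.

3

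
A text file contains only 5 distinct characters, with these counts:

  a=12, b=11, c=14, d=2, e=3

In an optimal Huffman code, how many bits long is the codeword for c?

2

Repeatedly merge the two smallest:
merge d(2) and e(3): 5
merge 5 and b(11): 16
merge a(12) and c(14): 26
merge 16 and 26: 42
The subtree containing c is merged 2 times, so code length = 2.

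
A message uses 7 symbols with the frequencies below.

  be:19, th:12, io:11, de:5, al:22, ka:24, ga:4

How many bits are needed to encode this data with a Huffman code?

Greedily combine the two least-frequent nodes:
merge ga(4) and de(5): 9
merge 9 and io(11): 20
merge th(12) and be(19): 31
merge 20 and al(22): 42
merge ka(24) and 31: 55
merge 42 and 55: 97
Total encoded bits = sum of merged weights = 9 + 20 + 31 + 42 + 55 + 97 = 254.

254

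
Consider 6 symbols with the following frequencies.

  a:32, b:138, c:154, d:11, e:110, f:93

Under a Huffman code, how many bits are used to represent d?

4

Huffman merges, smallest pair first:
merge d(11) and a(32): 43
merge 43 and f(93): 136
merge e(110) and 136: 246
merge b(138) and c(154): 292
merge 246 and 292: 538
d sits 4 levels below the root, so its codeword is 4 bits.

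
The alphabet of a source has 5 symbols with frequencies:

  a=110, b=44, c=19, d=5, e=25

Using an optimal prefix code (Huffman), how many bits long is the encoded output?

369

Build the Huffman tree bottom-up:
merge d(5) and c(19): 24
merge 24 and e(25): 49
merge b(44) and 49: 93
merge 93 and a(110): 203
Each symbol's bit-cost is frequency × depth; summing gives 369 bits (equivalently 24 + 49 + 93 + 203).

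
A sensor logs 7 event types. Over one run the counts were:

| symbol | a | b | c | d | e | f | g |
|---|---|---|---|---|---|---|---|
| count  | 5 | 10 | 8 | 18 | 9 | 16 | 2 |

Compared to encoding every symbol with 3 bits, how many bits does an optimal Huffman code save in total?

27

Fixed-length: 3 bits × 68 symbols = 204 bits.
Huffman merges:
merge g(2) and a(5): 7
merge 7 and c(8): 15
merge e(9) and b(10): 19
merge 15 and f(16): 31
merge d(18) and 19: 37
merge 31 and 37: 68
Huffman total = 7 + 15 + 19 + 31 + 37 + 68 = 177 bits.
Saving = 204 − 177 = 27 bits.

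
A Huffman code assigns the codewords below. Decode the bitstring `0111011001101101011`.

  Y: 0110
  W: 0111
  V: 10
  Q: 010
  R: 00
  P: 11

WYYPQP

Read left to right; each codeword is recognised as soon as it completes (prefix code):
  0111→W | 0110→Y | 0110→Y | 11→P | 010→Q | 11→P
Decoded message: WYYPQP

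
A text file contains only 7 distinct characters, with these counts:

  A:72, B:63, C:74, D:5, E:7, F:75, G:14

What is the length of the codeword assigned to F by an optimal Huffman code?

2

Huffman merges, smallest pair first:
D(5) + E(7) → 12
12 + G(14) → 26
26 + B(63) → 89
A(72) + C(74) → 146
F(75) + 89 → 164
146 + 164 → 310
The subtree containing F is merged 2 times, so code length = 2.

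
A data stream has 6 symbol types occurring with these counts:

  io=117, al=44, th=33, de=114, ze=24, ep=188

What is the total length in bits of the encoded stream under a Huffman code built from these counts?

1198

Greedily combine the two least-frequent nodes:
merge ze(24) and th(33): 57
merge al(44) and 57: 101
merge 101 and de(114): 215
merge io(117) and ep(188): 305
merge 215 and 305: 520
The encoded length is the sum of every internal node's weight: 57 + 101 + 215 + 305 + 520 = 1198 bits.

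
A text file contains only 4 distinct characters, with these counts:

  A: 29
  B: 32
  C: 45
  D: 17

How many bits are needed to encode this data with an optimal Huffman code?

246

Build the Huffman tree bottom-up:
combine D(17), A(29) → 46
combine B(32), C(45) → 77
combine 46, 77 → 123
Total encoded bits = sum of merged weights = 46 + 77 + 123 = 246.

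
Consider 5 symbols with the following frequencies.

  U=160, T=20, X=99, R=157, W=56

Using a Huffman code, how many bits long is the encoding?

Build the Huffman tree bottom-up:
merge T(20) and W(56): 76
merge 76 and X(99): 175
merge R(157) and U(160): 317
merge 175 and 317: 492
The encoded length is the sum of every internal node's weight: 76 + 175 + 317 + 492 = 1060 bits.

1060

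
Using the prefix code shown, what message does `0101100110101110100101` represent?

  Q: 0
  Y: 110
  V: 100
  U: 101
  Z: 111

Read left to right; each codeword is recognised as soon as it completes (prefix code):
  0→Q | 101→U | 100→V | 110→Y | 101→U | 110→Y | 100→V | 101→U
Decoded message: QUVYUYVU

QUVYUYVU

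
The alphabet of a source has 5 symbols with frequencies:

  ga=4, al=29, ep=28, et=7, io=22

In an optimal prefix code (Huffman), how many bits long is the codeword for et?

Huffman merges, smallest pair first:
combine ga(4), et(7) → 11
combine 11, io(22) → 33
combine ep(28), al(29) → 57
combine 33, 57 → 90
et's leaf is at depth 3, giving a 3-bit codeword.

3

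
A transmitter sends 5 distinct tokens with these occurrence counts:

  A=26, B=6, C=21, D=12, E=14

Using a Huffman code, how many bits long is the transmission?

176

Build the Huffman tree bottom-up:
merge B(6) and D(12): 18
merge E(14) and 18: 32
merge C(21) and A(26): 47
merge 32 and 47: 79
Total encoded bits = sum of merged weights = 18 + 32 + 47 + 79 = 176.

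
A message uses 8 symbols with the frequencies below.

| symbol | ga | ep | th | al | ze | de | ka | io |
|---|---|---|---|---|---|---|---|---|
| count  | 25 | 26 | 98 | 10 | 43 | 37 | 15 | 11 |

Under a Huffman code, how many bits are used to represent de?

3

Repeatedly merge the two smallest:
merge al(10) and io(11): 21
merge ka(15) and 21: 36
merge ga(25) and ep(26): 51
merge 36 and de(37): 73
merge ze(43) and 51: 94
merge 73 and 94: 167
merge th(98) and 167: 265
de sits 3 levels below the root, so its codeword is 3 bits.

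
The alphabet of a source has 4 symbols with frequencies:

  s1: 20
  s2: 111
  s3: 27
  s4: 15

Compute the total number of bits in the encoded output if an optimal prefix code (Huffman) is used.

270

Greedily combine the two least-frequent nodes:
s4(15) + s1(20) → 35
s3(27) + 35 → 62
62 + s2(111) → 173
The encoded length is the sum of every internal node's weight: 35 + 62 + 173 = 270 bits.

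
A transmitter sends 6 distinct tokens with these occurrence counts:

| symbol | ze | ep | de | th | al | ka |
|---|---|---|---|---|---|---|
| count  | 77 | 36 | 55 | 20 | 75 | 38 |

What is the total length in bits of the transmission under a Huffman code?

Build the Huffman tree bottom-up:
combine th(20), ep(36) → 56
combine ka(38), de(55) → 93
combine 56, al(75) → 131
combine ze(77), 93 → 170
combine 131, 170 → 301
Each symbol's bit-cost is frequency × depth; summing gives 751 bits (equivalently 56 + 93 + 131 + 170 + 301).

751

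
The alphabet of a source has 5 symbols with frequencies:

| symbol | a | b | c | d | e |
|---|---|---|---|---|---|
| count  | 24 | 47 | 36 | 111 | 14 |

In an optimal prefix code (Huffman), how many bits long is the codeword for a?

Build the tree from the bottom:
combine e(14), a(24) → 38
combine c(36), 38 → 74
combine b(47), 74 → 121
combine d(111), 121 → 232
a's leaf is at depth 4, giving a 4-bit codeword.

4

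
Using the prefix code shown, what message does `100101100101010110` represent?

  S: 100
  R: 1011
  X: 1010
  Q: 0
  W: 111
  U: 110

SRQQXRQ

Read left to right; each codeword is recognised as soon as it completes (prefix code):
  100→S | 1011→R | 0→Q | 0→Q | 1010→X | 1011→R | 0→Q
Decoded message: SRQQXRQ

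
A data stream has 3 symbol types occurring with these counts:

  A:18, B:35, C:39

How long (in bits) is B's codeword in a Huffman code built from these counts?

2

Huffman merges, smallest pair first:
A(18) + B(35) → 53
C(39) + 53 → 92
B sits 2 levels below the root, so its codeword is 2 bits.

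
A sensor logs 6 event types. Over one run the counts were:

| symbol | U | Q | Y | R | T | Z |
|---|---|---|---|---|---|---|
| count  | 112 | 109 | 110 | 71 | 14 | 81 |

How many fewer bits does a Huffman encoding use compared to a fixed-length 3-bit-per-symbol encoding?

246

Fixed-length: 3 bits × 497 symbols = 1491 bits.
Huffman merges:
T(14) + R(71) → 85
Z(81) + 85 → 166
Q(109) + Y(110) → 219
U(112) + 166 → 278
219 + 278 → 497
Huffman total = 85 + 166 + 219 + 278 + 497 = 1245 bits.
Saving = 1491 − 1245 = 246 bits.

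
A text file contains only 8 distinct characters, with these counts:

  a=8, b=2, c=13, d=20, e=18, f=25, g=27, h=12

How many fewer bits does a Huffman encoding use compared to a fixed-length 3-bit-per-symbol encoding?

Fixed-length: 3 bits × 125 symbols = 375 bits.
Huffman merges:
merge b(2) and a(8): 10
merge 10 and h(12): 22
merge c(13) and e(18): 31
merge d(20) and 22: 42
merge f(25) and g(27): 52
merge 31 and 42: 73
merge 52 and 73: 125
Huffman total = 10 + 22 + 31 + 42 + 52 + 73 + 125 = 355 bits.
Saving = 375 − 355 = 20 bits.

20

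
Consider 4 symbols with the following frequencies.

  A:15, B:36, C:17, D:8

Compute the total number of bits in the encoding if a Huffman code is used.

Merge the two smallest weights repeatedly:
combine D(8), A(15) → 23
combine C(17), 23 → 40
combine B(36), 40 → 76
Total encoded bits = sum of merged weights = 23 + 40 + 76 = 139.

139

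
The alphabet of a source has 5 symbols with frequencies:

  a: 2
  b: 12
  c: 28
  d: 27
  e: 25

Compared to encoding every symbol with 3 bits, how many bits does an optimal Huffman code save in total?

Fixed-length: 3 bits × 94 symbols = 282 bits.
Huffman merges:
a(2) + b(12) → 14
14 + e(25) → 39
d(27) + c(28) → 55
39 + 55 → 94
Huffman total = 14 + 39 + 55 + 94 = 202 bits.
Saving = 282 − 202 = 80 bits.

80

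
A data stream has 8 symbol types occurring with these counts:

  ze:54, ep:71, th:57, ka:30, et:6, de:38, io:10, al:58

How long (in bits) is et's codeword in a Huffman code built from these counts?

5

Repeatedly merge the two smallest:
merge et(6) and io(10): 16
merge 16 and ka(30): 46
merge de(38) and 46: 84
merge ze(54) and th(57): 111
merge al(58) and ep(71): 129
merge 84 and 111: 195
merge 129 and 195: 324
The subtree containing et is merged 5 times, so code length = 5.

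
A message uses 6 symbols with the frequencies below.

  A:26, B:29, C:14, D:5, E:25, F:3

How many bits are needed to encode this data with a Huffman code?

234

Build the Huffman tree bottom-up:
F(3) + D(5) → 8
8 + C(14) → 22
22 + E(25) → 47
A(26) + B(29) → 55
47 + 55 → 102
Each symbol's bit-cost is frequency × depth; summing gives 234 bits (equivalently 8 + 22 + 47 + 55 + 102).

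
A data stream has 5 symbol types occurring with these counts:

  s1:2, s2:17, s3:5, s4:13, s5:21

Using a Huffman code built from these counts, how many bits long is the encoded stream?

Greedily combine the two least-frequent nodes:
s1(2) + s3(5) → 7
7 + s4(13) → 20
s2(17) + 20 → 37
s5(21) + 37 → 58
Total encoded bits = sum of merged weights = 7 + 20 + 37 + 58 = 122.

122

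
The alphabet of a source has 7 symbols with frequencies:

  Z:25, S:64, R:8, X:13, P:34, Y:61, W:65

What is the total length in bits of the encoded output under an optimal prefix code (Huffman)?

687

Build the Huffman tree bottom-up:
R(8) + X(13) → 21
21 + Z(25) → 46
P(34) + 46 → 80
Y(61) + S(64) → 125
W(65) + 80 → 145
125 + 145 → 270
The encoded length is the sum of every internal node's weight: 21 + 46 + 80 + 125 + 145 + 270 = 687 bits.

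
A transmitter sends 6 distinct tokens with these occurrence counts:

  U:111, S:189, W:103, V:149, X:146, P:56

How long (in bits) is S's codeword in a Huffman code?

2

Repeatedly merge the two smallest:
P(56) + W(103) → 159
U(111) + X(146) → 257
V(149) + 159 → 308
S(189) + 257 → 446
308 + 446 → 754
The subtree containing S is merged 2 times, so code length = 2.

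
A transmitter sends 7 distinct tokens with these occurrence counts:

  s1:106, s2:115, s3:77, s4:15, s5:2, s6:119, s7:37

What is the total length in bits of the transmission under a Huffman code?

Greedily combine the two least-frequent nodes:
merge s5(2) and s4(15): 17
merge 17 and s7(37): 54
merge 54 and s3(77): 131
merge s1(106) and s2(115): 221
merge s6(119) and 131: 250
merge 221 and 250: 471
The encoded length is the sum of every internal node's weight: 17 + 54 + 131 + 221 + 250 + 471 = 1144 bits.

1144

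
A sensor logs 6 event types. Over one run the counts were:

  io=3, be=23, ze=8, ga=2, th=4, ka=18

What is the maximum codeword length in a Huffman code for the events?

Merge the two lowest-weight nodes at each step:
merge ga(2) and io(3): 5
merge th(4) and 5: 9
merge ze(8) and 9: 17
merge 17 and ka(18): 35
merge be(23) and 35: 58
Maximum depth reached is 5.

5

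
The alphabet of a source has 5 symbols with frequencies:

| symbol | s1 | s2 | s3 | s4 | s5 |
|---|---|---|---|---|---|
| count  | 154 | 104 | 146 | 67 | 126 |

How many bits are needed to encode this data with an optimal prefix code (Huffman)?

1365

Greedily combine the two least-frequent nodes:
merge s4(67) and s2(104): 171
merge s5(126) and s3(146): 272
merge s1(154) and 171: 325
merge 272 and 325: 597
The encoded length is the sum of every internal node's weight: 171 + 272 + 325 + 597 = 1365 bits.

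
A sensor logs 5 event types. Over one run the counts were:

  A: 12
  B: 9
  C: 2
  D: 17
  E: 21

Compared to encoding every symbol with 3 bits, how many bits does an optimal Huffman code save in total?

50

Fixed-length: 3 bits × 61 symbols = 183 bits.
Huffman merges:
merge C(2) and B(9): 11
merge 11 and A(12): 23
merge D(17) and E(21): 38
merge 23 and 38: 61
Huffman total = 11 + 23 + 38 + 61 = 133 bits.
Saving = 183 − 133 = 50 bits.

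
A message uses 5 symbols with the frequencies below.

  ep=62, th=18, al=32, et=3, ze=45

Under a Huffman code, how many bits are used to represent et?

4

Build the tree from the bottom:
et(3) + th(18) → 21
21 + al(32) → 53
ze(45) + 53 → 98
ep(62) + 98 → 160
et sits 4 levels below the root, so its codeword is 4 bits.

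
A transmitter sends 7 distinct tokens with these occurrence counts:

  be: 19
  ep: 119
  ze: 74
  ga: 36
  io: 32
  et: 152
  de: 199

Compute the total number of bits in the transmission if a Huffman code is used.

1561

Greedily combine the two least-frequent nodes:
merge be(19) and io(32): 51
merge ga(36) and 51: 87
merge ze(74) and 87: 161
merge ep(119) and et(152): 271
merge 161 and de(199): 360
merge 271 and 360: 631
Total encoded bits = sum of merged weights = 51 + 87 + 161 + 271 + 360 + 631 = 1561.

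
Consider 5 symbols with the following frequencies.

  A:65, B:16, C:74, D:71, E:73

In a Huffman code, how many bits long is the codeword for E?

2

Huffman merges, smallest pair first:
combine B(16), A(65) → 81
combine D(71), E(73) → 144
combine C(74), 81 → 155
combine 144, 155 → 299
E sits 2 levels below the root, so its codeword is 2 bits.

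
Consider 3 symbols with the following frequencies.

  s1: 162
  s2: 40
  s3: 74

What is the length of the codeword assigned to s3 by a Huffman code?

2

Build the tree from the bottom:
merge s2(40) and s3(74): 114
merge 114 and s1(162): 276
s3's leaf is at depth 2, giving a 2-bit codeword.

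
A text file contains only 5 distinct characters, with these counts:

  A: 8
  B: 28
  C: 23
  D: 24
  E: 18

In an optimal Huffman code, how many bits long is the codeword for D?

Repeatedly merge the two smallest:
merge A(8) and E(18): 26
merge C(23) and D(24): 47
merge 26 and B(28): 54
merge 47 and 54: 101
D's leaf is at depth 2, giving a 2-bit codeword.

2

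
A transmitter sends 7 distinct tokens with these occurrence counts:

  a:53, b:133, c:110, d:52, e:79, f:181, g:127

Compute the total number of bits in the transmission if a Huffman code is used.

1996

Merge the two smallest weights repeatedly:
merge d(52) and a(53): 105
merge e(79) and 105: 184
merge c(110) and g(127): 237
merge b(133) and f(181): 314
merge 184 and 237: 421
merge 314 and 421: 735
Total encoded bits = sum of merged weights = 105 + 184 + 237 + 314 + 421 + 735 = 1996.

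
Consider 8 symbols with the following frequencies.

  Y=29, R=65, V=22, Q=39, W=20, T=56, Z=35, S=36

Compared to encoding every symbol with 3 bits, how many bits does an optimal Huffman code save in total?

Fixed-length: 3 bits × 302 symbols = 906 bits.
Huffman merges:
W(20) + V(22) → 42
Y(29) + Z(35) → 64
S(36) + Q(39) → 75
42 + T(56) → 98
64 + R(65) → 129
75 + 98 → 173
129 + 173 → 302
Huffman total = 42 + 64 + 75 + 98 + 129 + 173 + 302 = 883 bits.
Saving = 906 − 883 = 23 bits.

23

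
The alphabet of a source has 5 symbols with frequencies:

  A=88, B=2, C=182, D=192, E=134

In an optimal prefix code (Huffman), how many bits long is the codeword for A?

3

Repeatedly merge the two smallest:
combine B(2), A(88) → 90
combine 90, E(134) → 224
combine C(182), D(192) → 374
combine 224, 374 → 598
A's leaf is at depth 3, giving a 3-bit codeword.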